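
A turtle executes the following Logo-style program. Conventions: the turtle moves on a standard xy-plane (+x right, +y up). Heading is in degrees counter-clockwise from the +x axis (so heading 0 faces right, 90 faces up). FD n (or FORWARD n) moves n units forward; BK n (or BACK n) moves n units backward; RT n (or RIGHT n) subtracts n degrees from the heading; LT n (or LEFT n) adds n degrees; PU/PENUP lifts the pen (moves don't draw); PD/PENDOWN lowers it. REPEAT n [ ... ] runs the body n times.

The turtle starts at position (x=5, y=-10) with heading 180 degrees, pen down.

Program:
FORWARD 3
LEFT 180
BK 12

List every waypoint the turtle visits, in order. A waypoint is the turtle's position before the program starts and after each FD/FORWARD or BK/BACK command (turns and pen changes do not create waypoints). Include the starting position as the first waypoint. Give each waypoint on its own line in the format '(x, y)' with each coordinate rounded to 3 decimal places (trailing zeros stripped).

Executing turtle program step by step:
Start: pos=(5,-10), heading=180, pen down
FD 3: (5,-10) -> (2,-10) [heading=180, draw]
LT 180: heading 180 -> 0
BK 12: (2,-10) -> (-10,-10) [heading=0, draw]
Final: pos=(-10,-10), heading=0, 2 segment(s) drawn
Waypoints (3 total):
(5, -10)
(2, -10)
(-10, -10)

Answer: (5, -10)
(2, -10)
(-10, -10)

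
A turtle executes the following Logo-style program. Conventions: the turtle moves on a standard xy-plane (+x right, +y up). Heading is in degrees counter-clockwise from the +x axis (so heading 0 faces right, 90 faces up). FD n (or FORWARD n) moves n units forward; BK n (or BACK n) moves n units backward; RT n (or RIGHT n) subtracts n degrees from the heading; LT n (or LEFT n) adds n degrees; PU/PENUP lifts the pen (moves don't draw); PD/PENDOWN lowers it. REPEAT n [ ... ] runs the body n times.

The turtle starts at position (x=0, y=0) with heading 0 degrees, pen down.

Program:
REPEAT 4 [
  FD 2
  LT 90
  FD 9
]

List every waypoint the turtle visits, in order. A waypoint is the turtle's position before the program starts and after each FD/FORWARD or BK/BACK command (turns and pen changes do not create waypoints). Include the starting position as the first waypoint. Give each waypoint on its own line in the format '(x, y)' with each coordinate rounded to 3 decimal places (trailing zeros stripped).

Executing turtle program step by step:
Start: pos=(0,0), heading=0, pen down
REPEAT 4 [
  -- iteration 1/4 --
  FD 2: (0,0) -> (2,0) [heading=0, draw]
  LT 90: heading 0 -> 90
  FD 9: (2,0) -> (2,9) [heading=90, draw]
  -- iteration 2/4 --
  FD 2: (2,9) -> (2,11) [heading=90, draw]
  LT 90: heading 90 -> 180
  FD 9: (2,11) -> (-7,11) [heading=180, draw]
  -- iteration 3/4 --
  FD 2: (-7,11) -> (-9,11) [heading=180, draw]
  LT 90: heading 180 -> 270
  FD 9: (-9,11) -> (-9,2) [heading=270, draw]
  -- iteration 4/4 --
  FD 2: (-9,2) -> (-9,0) [heading=270, draw]
  LT 90: heading 270 -> 0
  FD 9: (-9,0) -> (0,0) [heading=0, draw]
]
Final: pos=(0,0), heading=0, 8 segment(s) drawn
Waypoints (9 total):
(0, 0)
(2, 0)
(2, 9)
(2, 11)
(-7, 11)
(-9, 11)
(-9, 2)
(-9, 0)
(0, 0)

Answer: (0, 0)
(2, 0)
(2, 9)
(2, 11)
(-7, 11)
(-9, 11)
(-9, 2)
(-9, 0)
(0, 0)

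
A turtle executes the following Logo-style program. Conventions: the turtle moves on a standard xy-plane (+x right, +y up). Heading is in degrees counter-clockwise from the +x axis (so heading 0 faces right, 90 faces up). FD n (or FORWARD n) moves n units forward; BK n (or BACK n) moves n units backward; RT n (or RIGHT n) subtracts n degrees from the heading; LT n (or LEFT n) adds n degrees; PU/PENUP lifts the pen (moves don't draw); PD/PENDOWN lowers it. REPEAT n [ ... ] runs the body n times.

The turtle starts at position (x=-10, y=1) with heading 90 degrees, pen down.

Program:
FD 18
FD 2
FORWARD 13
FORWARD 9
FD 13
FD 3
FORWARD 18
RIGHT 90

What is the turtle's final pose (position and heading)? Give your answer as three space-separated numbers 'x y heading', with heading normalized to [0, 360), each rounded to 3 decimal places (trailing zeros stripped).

Answer: -10 77 0

Derivation:
Executing turtle program step by step:
Start: pos=(-10,1), heading=90, pen down
FD 18: (-10,1) -> (-10,19) [heading=90, draw]
FD 2: (-10,19) -> (-10,21) [heading=90, draw]
FD 13: (-10,21) -> (-10,34) [heading=90, draw]
FD 9: (-10,34) -> (-10,43) [heading=90, draw]
FD 13: (-10,43) -> (-10,56) [heading=90, draw]
FD 3: (-10,56) -> (-10,59) [heading=90, draw]
FD 18: (-10,59) -> (-10,77) [heading=90, draw]
RT 90: heading 90 -> 0
Final: pos=(-10,77), heading=0, 7 segment(s) drawn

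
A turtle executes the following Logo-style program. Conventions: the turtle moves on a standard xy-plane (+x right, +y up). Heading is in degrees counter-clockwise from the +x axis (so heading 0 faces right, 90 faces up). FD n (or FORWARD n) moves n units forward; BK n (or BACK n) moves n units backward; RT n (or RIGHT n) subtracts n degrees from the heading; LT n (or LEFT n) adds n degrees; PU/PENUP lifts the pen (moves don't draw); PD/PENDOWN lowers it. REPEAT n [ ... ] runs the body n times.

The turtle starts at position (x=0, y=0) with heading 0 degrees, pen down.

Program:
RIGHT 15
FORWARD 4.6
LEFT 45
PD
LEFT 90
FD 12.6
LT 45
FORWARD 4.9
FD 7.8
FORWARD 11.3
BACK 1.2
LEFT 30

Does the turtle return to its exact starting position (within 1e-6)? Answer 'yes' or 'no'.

Answer: no

Derivation:
Executing turtle program step by step:
Start: pos=(0,0), heading=0, pen down
RT 15: heading 0 -> 345
FD 4.6: (0,0) -> (4.443,-1.191) [heading=345, draw]
LT 45: heading 345 -> 30
PD: pen down
LT 90: heading 30 -> 120
FD 12.6: (4.443,-1.191) -> (-1.857,9.721) [heading=120, draw]
LT 45: heading 120 -> 165
FD 4.9: (-1.857,9.721) -> (-6.59,10.99) [heading=165, draw]
FD 7.8: (-6.59,10.99) -> (-14.124,13.008) [heading=165, draw]
FD 11.3: (-14.124,13.008) -> (-25.039,15.933) [heading=165, draw]
BK 1.2: (-25.039,15.933) -> (-23.88,15.622) [heading=165, draw]
LT 30: heading 165 -> 195
Final: pos=(-23.88,15.622), heading=195, 6 segment(s) drawn

Start position: (0, 0)
Final position: (-23.88, 15.622)
Distance = 28.536; >= 1e-6 -> NOT closed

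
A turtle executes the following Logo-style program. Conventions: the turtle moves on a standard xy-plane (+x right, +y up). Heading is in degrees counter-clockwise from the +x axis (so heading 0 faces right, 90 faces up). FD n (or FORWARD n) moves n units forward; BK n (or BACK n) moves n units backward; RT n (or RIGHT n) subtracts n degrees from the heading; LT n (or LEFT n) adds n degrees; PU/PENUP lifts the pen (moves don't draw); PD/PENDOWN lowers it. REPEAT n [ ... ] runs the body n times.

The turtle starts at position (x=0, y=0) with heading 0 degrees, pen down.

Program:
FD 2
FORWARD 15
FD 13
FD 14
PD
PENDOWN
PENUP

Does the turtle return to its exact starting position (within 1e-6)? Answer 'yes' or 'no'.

Answer: no

Derivation:
Executing turtle program step by step:
Start: pos=(0,0), heading=0, pen down
FD 2: (0,0) -> (2,0) [heading=0, draw]
FD 15: (2,0) -> (17,0) [heading=0, draw]
FD 13: (17,0) -> (30,0) [heading=0, draw]
FD 14: (30,0) -> (44,0) [heading=0, draw]
PD: pen down
PD: pen down
PU: pen up
Final: pos=(44,0), heading=0, 4 segment(s) drawn

Start position: (0, 0)
Final position: (44, 0)
Distance = 44; >= 1e-6 -> NOT closed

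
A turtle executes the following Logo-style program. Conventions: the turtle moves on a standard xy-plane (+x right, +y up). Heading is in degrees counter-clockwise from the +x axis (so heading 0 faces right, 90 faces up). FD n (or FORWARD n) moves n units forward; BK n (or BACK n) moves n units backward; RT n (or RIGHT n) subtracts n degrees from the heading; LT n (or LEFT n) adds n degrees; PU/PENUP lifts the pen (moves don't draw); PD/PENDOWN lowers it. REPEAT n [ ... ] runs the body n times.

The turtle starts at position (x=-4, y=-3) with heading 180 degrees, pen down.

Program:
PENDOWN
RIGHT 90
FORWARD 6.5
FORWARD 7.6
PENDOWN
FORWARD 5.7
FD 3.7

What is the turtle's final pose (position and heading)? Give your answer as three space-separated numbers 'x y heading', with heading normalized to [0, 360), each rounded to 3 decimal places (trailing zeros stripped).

Answer: -4 20.5 90

Derivation:
Executing turtle program step by step:
Start: pos=(-4,-3), heading=180, pen down
PD: pen down
RT 90: heading 180 -> 90
FD 6.5: (-4,-3) -> (-4,3.5) [heading=90, draw]
FD 7.6: (-4,3.5) -> (-4,11.1) [heading=90, draw]
PD: pen down
FD 5.7: (-4,11.1) -> (-4,16.8) [heading=90, draw]
FD 3.7: (-4,16.8) -> (-4,20.5) [heading=90, draw]
Final: pos=(-4,20.5), heading=90, 4 segment(s) drawn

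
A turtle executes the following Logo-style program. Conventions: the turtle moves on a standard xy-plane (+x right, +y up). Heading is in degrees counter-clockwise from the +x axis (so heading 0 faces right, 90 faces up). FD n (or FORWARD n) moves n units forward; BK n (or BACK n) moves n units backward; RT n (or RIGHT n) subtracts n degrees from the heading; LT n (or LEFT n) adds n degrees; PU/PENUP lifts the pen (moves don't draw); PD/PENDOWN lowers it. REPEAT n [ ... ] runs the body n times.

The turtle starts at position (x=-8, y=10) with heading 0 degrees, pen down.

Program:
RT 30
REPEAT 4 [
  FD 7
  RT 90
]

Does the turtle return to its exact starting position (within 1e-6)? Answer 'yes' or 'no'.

Executing turtle program step by step:
Start: pos=(-8,10), heading=0, pen down
RT 30: heading 0 -> 330
REPEAT 4 [
  -- iteration 1/4 --
  FD 7: (-8,10) -> (-1.938,6.5) [heading=330, draw]
  RT 90: heading 330 -> 240
  -- iteration 2/4 --
  FD 7: (-1.938,6.5) -> (-5.438,0.438) [heading=240, draw]
  RT 90: heading 240 -> 150
  -- iteration 3/4 --
  FD 7: (-5.438,0.438) -> (-11.5,3.938) [heading=150, draw]
  RT 90: heading 150 -> 60
  -- iteration 4/4 --
  FD 7: (-11.5,3.938) -> (-8,10) [heading=60, draw]
  RT 90: heading 60 -> 330
]
Final: pos=(-8,10), heading=330, 4 segment(s) drawn

Start position: (-8, 10)
Final position: (-8, 10)
Distance = 0; < 1e-6 -> CLOSED

Answer: yes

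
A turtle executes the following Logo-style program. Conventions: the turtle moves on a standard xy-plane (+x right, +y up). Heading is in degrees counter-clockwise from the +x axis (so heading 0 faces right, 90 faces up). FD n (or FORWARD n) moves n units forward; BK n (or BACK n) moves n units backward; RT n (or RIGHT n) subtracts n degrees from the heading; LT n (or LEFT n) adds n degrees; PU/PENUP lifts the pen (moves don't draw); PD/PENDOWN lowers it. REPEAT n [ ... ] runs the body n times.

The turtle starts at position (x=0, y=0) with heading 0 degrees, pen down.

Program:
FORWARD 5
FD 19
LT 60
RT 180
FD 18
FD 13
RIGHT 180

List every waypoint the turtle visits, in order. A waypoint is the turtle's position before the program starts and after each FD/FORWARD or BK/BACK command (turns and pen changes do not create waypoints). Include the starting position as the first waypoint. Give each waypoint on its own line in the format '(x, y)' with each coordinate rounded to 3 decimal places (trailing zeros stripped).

Executing turtle program step by step:
Start: pos=(0,0), heading=0, pen down
FD 5: (0,0) -> (5,0) [heading=0, draw]
FD 19: (5,0) -> (24,0) [heading=0, draw]
LT 60: heading 0 -> 60
RT 180: heading 60 -> 240
FD 18: (24,0) -> (15,-15.588) [heading=240, draw]
FD 13: (15,-15.588) -> (8.5,-26.847) [heading=240, draw]
RT 180: heading 240 -> 60
Final: pos=(8.5,-26.847), heading=60, 4 segment(s) drawn
Waypoints (5 total):
(0, 0)
(5, 0)
(24, 0)
(15, -15.588)
(8.5, -26.847)

Answer: (0, 0)
(5, 0)
(24, 0)
(15, -15.588)
(8.5, -26.847)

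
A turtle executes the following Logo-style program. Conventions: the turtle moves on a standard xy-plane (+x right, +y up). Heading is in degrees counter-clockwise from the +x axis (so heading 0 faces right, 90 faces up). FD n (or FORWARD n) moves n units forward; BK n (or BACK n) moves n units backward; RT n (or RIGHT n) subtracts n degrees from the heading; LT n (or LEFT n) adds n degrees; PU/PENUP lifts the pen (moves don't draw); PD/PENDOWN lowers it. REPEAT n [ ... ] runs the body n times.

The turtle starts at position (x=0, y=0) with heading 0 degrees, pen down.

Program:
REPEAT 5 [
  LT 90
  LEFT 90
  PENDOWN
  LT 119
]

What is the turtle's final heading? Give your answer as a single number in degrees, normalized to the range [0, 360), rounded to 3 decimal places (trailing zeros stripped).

Answer: 55

Derivation:
Executing turtle program step by step:
Start: pos=(0,0), heading=0, pen down
REPEAT 5 [
  -- iteration 1/5 --
  LT 90: heading 0 -> 90
  LT 90: heading 90 -> 180
  PD: pen down
  LT 119: heading 180 -> 299
  -- iteration 2/5 --
  LT 90: heading 299 -> 29
  LT 90: heading 29 -> 119
  PD: pen down
  LT 119: heading 119 -> 238
  -- iteration 3/5 --
  LT 90: heading 238 -> 328
  LT 90: heading 328 -> 58
  PD: pen down
  LT 119: heading 58 -> 177
  -- iteration 4/5 --
  LT 90: heading 177 -> 267
  LT 90: heading 267 -> 357
  PD: pen down
  LT 119: heading 357 -> 116
  -- iteration 5/5 --
  LT 90: heading 116 -> 206
  LT 90: heading 206 -> 296
  PD: pen down
  LT 119: heading 296 -> 55
]
Final: pos=(0,0), heading=55, 0 segment(s) drawn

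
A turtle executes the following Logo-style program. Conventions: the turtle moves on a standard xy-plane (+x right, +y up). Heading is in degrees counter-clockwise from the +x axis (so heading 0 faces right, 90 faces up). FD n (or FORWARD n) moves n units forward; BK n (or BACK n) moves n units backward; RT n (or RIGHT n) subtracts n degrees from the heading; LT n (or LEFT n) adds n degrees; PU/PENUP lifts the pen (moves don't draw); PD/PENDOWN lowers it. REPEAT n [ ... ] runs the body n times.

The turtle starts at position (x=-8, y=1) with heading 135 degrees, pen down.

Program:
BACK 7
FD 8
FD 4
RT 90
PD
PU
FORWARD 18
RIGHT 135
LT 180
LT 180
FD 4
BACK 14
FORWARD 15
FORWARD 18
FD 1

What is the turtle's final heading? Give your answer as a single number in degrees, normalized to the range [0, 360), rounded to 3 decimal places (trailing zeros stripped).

Answer: 270

Derivation:
Executing turtle program step by step:
Start: pos=(-8,1), heading=135, pen down
BK 7: (-8,1) -> (-3.05,-3.95) [heading=135, draw]
FD 8: (-3.05,-3.95) -> (-8.707,1.707) [heading=135, draw]
FD 4: (-8.707,1.707) -> (-11.536,4.536) [heading=135, draw]
RT 90: heading 135 -> 45
PD: pen down
PU: pen up
FD 18: (-11.536,4.536) -> (1.192,17.263) [heading=45, move]
RT 135: heading 45 -> 270
LT 180: heading 270 -> 90
LT 180: heading 90 -> 270
FD 4: (1.192,17.263) -> (1.192,13.263) [heading=270, move]
BK 14: (1.192,13.263) -> (1.192,27.263) [heading=270, move]
FD 15: (1.192,27.263) -> (1.192,12.263) [heading=270, move]
FD 18: (1.192,12.263) -> (1.192,-5.737) [heading=270, move]
FD 1: (1.192,-5.737) -> (1.192,-6.737) [heading=270, move]
Final: pos=(1.192,-6.737), heading=270, 3 segment(s) drawn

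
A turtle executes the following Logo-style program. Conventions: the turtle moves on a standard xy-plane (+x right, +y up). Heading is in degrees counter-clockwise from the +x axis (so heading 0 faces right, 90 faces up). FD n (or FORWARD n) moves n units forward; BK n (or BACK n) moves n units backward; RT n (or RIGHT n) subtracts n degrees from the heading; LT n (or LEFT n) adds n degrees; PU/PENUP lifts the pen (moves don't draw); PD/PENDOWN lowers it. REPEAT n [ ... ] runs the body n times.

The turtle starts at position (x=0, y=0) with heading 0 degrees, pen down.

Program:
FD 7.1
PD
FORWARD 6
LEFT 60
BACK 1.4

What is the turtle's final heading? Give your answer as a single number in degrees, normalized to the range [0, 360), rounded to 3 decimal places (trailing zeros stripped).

Answer: 60

Derivation:
Executing turtle program step by step:
Start: pos=(0,0), heading=0, pen down
FD 7.1: (0,0) -> (7.1,0) [heading=0, draw]
PD: pen down
FD 6: (7.1,0) -> (13.1,0) [heading=0, draw]
LT 60: heading 0 -> 60
BK 1.4: (13.1,0) -> (12.4,-1.212) [heading=60, draw]
Final: pos=(12.4,-1.212), heading=60, 3 segment(s) drawn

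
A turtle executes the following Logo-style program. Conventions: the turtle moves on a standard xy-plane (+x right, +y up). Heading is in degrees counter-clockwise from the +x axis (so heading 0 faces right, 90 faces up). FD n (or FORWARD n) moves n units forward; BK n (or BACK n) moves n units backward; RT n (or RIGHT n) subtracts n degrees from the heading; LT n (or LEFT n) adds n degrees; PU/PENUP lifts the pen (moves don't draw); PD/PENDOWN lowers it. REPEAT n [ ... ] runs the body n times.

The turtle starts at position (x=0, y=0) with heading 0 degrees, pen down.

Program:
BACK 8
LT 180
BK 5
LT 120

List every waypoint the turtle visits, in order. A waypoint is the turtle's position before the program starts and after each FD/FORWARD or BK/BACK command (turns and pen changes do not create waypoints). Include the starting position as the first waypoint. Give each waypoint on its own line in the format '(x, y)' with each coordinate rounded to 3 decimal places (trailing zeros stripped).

Answer: (0, 0)
(-8, 0)
(-3, 0)

Derivation:
Executing turtle program step by step:
Start: pos=(0,0), heading=0, pen down
BK 8: (0,0) -> (-8,0) [heading=0, draw]
LT 180: heading 0 -> 180
BK 5: (-8,0) -> (-3,0) [heading=180, draw]
LT 120: heading 180 -> 300
Final: pos=(-3,0), heading=300, 2 segment(s) drawn
Waypoints (3 total):
(0, 0)
(-8, 0)
(-3, 0)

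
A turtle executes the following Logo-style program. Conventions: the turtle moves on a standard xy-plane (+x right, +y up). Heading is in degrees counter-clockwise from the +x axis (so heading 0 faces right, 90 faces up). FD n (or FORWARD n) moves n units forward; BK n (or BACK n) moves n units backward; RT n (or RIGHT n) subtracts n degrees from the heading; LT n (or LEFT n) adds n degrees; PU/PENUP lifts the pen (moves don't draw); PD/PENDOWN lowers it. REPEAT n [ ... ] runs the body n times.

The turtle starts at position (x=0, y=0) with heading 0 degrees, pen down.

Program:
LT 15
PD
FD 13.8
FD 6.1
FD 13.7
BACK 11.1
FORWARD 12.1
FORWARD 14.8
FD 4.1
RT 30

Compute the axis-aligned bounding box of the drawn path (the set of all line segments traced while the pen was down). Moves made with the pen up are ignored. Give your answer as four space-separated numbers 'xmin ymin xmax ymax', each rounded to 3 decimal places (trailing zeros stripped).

Answer: 0 0 51.677 13.847

Derivation:
Executing turtle program step by step:
Start: pos=(0,0), heading=0, pen down
LT 15: heading 0 -> 15
PD: pen down
FD 13.8: (0,0) -> (13.33,3.572) [heading=15, draw]
FD 6.1: (13.33,3.572) -> (19.222,5.15) [heading=15, draw]
FD 13.7: (19.222,5.15) -> (32.455,8.696) [heading=15, draw]
BK 11.1: (32.455,8.696) -> (21.733,5.823) [heading=15, draw]
FD 12.1: (21.733,5.823) -> (33.421,8.955) [heading=15, draw]
FD 14.8: (33.421,8.955) -> (47.717,12.786) [heading=15, draw]
FD 4.1: (47.717,12.786) -> (51.677,13.847) [heading=15, draw]
RT 30: heading 15 -> 345
Final: pos=(51.677,13.847), heading=345, 7 segment(s) drawn

Segment endpoints: x in {0, 13.33, 19.222, 21.733, 32.455, 33.421, 47.717, 51.677}, y in {0, 3.572, 5.15, 5.823, 8.696, 8.955, 12.786, 13.847}
xmin=0, ymin=0, xmax=51.677, ymax=13.847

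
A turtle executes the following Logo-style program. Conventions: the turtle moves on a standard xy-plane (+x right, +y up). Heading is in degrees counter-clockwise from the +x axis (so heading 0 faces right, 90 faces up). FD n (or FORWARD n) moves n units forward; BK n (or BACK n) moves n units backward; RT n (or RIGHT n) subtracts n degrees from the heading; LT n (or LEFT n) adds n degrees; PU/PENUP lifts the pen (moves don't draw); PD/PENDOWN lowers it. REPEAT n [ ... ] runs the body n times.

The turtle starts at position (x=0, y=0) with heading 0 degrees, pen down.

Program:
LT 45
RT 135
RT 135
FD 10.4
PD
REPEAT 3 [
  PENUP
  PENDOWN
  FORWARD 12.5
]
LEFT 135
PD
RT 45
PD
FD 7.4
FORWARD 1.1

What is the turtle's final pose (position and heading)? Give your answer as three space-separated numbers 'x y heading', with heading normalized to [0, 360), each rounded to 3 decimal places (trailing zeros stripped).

Answer: -39.881 27.86 225

Derivation:
Executing turtle program step by step:
Start: pos=(0,0), heading=0, pen down
LT 45: heading 0 -> 45
RT 135: heading 45 -> 270
RT 135: heading 270 -> 135
FD 10.4: (0,0) -> (-7.354,7.354) [heading=135, draw]
PD: pen down
REPEAT 3 [
  -- iteration 1/3 --
  PU: pen up
  PD: pen down
  FD 12.5: (-7.354,7.354) -> (-16.193,16.193) [heading=135, draw]
  -- iteration 2/3 --
  PU: pen up
  PD: pen down
  FD 12.5: (-16.193,16.193) -> (-25.032,25.032) [heading=135, draw]
  -- iteration 3/3 --
  PU: pen up
  PD: pen down
  FD 12.5: (-25.032,25.032) -> (-33.87,33.87) [heading=135, draw]
]
LT 135: heading 135 -> 270
PD: pen down
RT 45: heading 270 -> 225
PD: pen down
FD 7.4: (-33.87,33.87) -> (-39.103,28.638) [heading=225, draw]
FD 1.1: (-39.103,28.638) -> (-39.881,27.86) [heading=225, draw]
Final: pos=(-39.881,27.86), heading=225, 6 segment(s) drawn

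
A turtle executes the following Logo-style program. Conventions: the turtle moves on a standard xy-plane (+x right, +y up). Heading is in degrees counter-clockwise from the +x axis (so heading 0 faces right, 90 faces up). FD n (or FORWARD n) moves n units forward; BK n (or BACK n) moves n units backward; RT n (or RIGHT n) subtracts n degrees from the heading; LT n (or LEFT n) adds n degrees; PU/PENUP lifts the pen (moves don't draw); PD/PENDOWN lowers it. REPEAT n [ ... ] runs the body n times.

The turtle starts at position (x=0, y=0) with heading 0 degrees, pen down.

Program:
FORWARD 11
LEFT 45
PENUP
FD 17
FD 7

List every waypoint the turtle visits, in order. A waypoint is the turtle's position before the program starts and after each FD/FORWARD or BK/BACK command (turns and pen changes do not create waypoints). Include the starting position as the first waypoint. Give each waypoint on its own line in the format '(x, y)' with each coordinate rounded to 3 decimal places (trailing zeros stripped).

Executing turtle program step by step:
Start: pos=(0,0), heading=0, pen down
FD 11: (0,0) -> (11,0) [heading=0, draw]
LT 45: heading 0 -> 45
PU: pen up
FD 17: (11,0) -> (23.021,12.021) [heading=45, move]
FD 7: (23.021,12.021) -> (27.971,16.971) [heading=45, move]
Final: pos=(27.971,16.971), heading=45, 1 segment(s) drawn
Waypoints (4 total):
(0, 0)
(11, 0)
(23.021, 12.021)
(27.971, 16.971)

Answer: (0, 0)
(11, 0)
(23.021, 12.021)
(27.971, 16.971)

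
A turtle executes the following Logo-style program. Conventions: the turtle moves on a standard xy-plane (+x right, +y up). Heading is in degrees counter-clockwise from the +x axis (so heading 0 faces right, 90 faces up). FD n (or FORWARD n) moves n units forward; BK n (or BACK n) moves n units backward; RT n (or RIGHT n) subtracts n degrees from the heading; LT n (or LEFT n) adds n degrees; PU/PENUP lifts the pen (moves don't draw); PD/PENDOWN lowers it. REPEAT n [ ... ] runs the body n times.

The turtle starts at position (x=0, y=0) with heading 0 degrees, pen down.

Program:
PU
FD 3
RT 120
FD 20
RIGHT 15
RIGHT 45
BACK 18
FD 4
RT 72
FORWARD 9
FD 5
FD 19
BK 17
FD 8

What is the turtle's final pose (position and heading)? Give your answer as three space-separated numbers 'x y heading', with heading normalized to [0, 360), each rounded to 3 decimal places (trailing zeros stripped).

Executing turtle program step by step:
Start: pos=(0,0), heading=0, pen down
PU: pen up
FD 3: (0,0) -> (3,0) [heading=0, move]
RT 120: heading 0 -> 240
FD 20: (3,0) -> (-7,-17.321) [heading=240, move]
RT 15: heading 240 -> 225
RT 45: heading 225 -> 180
BK 18: (-7,-17.321) -> (11,-17.321) [heading=180, move]
FD 4: (11,-17.321) -> (7,-17.321) [heading=180, move]
RT 72: heading 180 -> 108
FD 9: (7,-17.321) -> (4.219,-8.761) [heading=108, move]
FD 5: (4.219,-8.761) -> (2.674,-4.006) [heading=108, move]
FD 19: (2.674,-4.006) -> (-3.198,14.064) [heading=108, move]
BK 17: (-3.198,14.064) -> (2.056,-2.104) [heading=108, move]
FD 8: (2.056,-2.104) -> (-0.416,5.505) [heading=108, move]
Final: pos=(-0.416,5.505), heading=108, 0 segment(s) drawn

Answer: -0.416 5.505 108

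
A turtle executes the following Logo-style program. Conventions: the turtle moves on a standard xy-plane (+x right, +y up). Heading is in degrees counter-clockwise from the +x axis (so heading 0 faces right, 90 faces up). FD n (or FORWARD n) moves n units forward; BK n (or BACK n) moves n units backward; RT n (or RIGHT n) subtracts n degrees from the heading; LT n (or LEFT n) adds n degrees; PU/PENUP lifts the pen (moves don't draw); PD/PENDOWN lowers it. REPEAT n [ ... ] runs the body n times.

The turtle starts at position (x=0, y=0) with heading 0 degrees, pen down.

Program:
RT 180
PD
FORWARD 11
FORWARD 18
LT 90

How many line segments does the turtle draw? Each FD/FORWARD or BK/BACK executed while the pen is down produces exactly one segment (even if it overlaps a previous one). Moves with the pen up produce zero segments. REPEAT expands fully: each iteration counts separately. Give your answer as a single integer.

Answer: 2

Derivation:
Executing turtle program step by step:
Start: pos=(0,0), heading=0, pen down
RT 180: heading 0 -> 180
PD: pen down
FD 11: (0,0) -> (-11,0) [heading=180, draw]
FD 18: (-11,0) -> (-29,0) [heading=180, draw]
LT 90: heading 180 -> 270
Final: pos=(-29,0), heading=270, 2 segment(s) drawn
Segments drawn: 2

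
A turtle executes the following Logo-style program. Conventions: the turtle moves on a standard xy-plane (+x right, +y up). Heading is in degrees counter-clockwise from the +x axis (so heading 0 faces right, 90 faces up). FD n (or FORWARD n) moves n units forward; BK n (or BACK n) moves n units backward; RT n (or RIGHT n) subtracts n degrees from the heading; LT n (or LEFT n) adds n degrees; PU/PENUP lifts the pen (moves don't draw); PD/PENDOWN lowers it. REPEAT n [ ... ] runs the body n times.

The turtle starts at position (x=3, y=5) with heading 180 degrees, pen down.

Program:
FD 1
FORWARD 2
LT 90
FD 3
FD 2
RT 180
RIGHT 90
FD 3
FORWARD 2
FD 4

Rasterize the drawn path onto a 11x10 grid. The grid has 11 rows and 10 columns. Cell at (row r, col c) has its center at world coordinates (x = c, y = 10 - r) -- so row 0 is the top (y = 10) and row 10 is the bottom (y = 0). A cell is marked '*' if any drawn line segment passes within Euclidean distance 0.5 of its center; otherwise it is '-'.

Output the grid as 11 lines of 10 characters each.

Segment 0: (3,5) -> (2,5)
Segment 1: (2,5) -> (0,5)
Segment 2: (0,5) -> (-0,2)
Segment 3: (-0,2) -> (-0,0)
Segment 4: (-0,0) -> (3,0)
Segment 5: (3,0) -> (5,0)
Segment 6: (5,0) -> (9,0)

Answer: ----------
----------
----------
----------
----------
****------
*---------
*---------
*---------
*---------
**********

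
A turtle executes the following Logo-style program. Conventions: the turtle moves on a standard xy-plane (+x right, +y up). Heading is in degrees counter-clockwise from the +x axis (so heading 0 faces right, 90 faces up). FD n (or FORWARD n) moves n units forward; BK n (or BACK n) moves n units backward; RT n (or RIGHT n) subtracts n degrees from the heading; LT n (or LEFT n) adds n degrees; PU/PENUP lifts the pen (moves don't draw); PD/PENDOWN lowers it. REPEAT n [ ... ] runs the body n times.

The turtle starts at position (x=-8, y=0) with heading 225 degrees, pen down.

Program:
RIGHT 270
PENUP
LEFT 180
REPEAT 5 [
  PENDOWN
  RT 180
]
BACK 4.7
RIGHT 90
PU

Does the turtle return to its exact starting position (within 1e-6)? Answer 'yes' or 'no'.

Answer: no

Derivation:
Executing turtle program step by step:
Start: pos=(-8,0), heading=225, pen down
RT 270: heading 225 -> 315
PU: pen up
LT 180: heading 315 -> 135
REPEAT 5 [
  -- iteration 1/5 --
  PD: pen down
  RT 180: heading 135 -> 315
  -- iteration 2/5 --
  PD: pen down
  RT 180: heading 315 -> 135
  -- iteration 3/5 --
  PD: pen down
  RT 180: heading 135 -> 315
  -- iteration 4/5 --
  PD: pen down
  RT 180: heading 315 -> 135
  -- iteration 5/5 --
  PD: pen down
  RT 180: heading 135 -> 315
]
BK 4.7: (-8,0) -> (-11.323,3.323) [heading=315, draw]
RT 90: heading 315 -> 225
PU: pen up
Final: pos=(-11.323,3.323), heading=225, 1 segment(s) drawn

Start position: (-8, 0)
Final position: (-11.323, 3.323)
Distance = 4.7; >= 1e-6 -> NOT closed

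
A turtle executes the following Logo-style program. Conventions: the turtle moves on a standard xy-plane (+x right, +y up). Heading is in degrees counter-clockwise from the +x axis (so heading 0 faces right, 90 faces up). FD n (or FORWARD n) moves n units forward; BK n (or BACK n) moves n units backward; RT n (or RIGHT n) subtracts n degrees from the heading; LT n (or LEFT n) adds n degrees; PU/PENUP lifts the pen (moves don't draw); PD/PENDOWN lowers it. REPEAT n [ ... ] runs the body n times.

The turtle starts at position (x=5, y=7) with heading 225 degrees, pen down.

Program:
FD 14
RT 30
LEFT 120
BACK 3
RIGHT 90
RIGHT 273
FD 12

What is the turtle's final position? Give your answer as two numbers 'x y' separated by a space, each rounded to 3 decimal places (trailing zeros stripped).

Executing turtle program step by step:
Start: pos=(5,7), heading=225, pen down
FD 14: (5,7) -> (-4.899,-2.899) [heading=225, draw]
RT 30: heading 225 -> 195
LT 120: heading 195 -> 315
BK 3: (-4.899,-2.899) -> (-7.021,-0.778) [heading=315, draw]
RT 90: heading 315 -> 225
RT 273: heading 225 -> 312
FD 12: (-7.021,-0.778) -> (1.009,-9.696) [heading=312, draw]
Final: pos=(1.009,-9.696), heading=312, 3 segment(s) drawn

Answer: 1.009 -9.696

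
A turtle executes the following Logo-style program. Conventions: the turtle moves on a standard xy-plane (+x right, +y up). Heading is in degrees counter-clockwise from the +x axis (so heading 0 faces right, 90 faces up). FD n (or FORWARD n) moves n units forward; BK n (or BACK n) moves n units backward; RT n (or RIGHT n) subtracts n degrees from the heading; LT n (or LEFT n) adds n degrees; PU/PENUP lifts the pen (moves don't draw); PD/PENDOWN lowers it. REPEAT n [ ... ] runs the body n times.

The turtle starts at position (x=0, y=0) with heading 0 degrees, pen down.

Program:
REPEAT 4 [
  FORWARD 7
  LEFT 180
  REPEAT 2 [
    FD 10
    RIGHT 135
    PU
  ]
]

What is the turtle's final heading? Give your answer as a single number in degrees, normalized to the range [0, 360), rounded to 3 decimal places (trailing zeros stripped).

Answer: 0

Derivation:
Executing turtle program step by step:
Start: pos=(0,0), heading=0, pen down
REPEAT 4 [
  -- iteration 1/4 --
  FD 7: (0,0) -> (7,0) [heading=0, draw]
  LT 180: heading 0 -> 180
  REPEAT 2 [
    -- iteration 1/2 --
    FD 10: (7,0) -> (-3,0) [heading=180, draw]
    RT 135: heading 180 -> 45
    PU: pen up
    -- iteration 2/2 --
    FD 10: (-3,0) -> (4.071,7.071) [heading=45, move]
    RT 135: heading 45 -> 270
    PU: pen up
  ]
  -- iteration 2/4 --
  FD 7: (4.071,7.071) -> (4.071,0.071) [heading=270, move]
  LT 180: heading 270 -> 90
  REPEAT 2 [
    -- iteration 1/2 --
    FD 10: (4.071,0.071) -> (4.071,10.071) [heading=90, move]
    RT 135: heading 90 -> 315
    PU: pen up
    -- iteration 2/2 --
    FD 10: (4.071,10.071) -> (11.142,3) [heading=315, move]
    RT 135: heading 315 -> 180
    PU: pen up
  ]
  -- iteration 3/4 --
  FD 7: (11.142,3) -> (4.142,3) [heading=180, move]
  LT 180: heading 180 -> 0
  REPEAT 2 [
    -- iteration 1/2 --
    FD 10: (4.142,3) -> (14.142,3) [heading=0, move]
    RT 135: heading 0 -> 225
    PU: pen up
    -- iteration 2/2 --
    FD 10: (14.142,3) -> (7.071,-4.071) [heading=225, move]
    RT 135: heading 225 -> 90
    PU: pen up
  ]
  -- iteration 4/4 --
  FD 7: (7.071,-4.071) -> (7.071,2.929) [heading=90, move]
  LT 180: heading 90 -> 270
  REPEAT 2 [
    -- iteration 1/2 --
    FD 10: (7.071,2.929) -> (7.071,-7.071) [heading=270, move]
    RT 135: heading 270 -> 135
    PU: pen up
    -- iteration 2/2 --
    FD 10: (7.071,-7.071) -> (0,0) [heading=135, move]
    RT 135: heading 135 -> 0
    PU: pen up
  ]
]
Final: pos=(0,0), heading=0, 2 segment(s) drawn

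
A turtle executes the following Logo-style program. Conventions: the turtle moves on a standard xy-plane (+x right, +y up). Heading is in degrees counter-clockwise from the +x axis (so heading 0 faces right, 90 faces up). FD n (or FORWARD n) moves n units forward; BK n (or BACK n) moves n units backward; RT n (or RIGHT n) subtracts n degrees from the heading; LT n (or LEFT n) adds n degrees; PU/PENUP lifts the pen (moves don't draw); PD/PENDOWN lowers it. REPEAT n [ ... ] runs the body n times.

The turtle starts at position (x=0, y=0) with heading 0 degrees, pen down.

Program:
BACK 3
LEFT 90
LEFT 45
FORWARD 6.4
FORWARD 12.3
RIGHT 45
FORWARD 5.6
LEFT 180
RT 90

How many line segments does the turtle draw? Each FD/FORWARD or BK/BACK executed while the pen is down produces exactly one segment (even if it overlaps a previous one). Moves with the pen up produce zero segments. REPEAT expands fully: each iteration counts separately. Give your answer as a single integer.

Answer: 4

Derivation:
Executing turtle program step by step:
Start: pos=(0,0), heading=0, pen down
BK 3: (0,0) -> (-3,0) [heading=0, draw]
LT 90: heading 0 -> 90
LT 45: heading 90 -> 135
FD 6.4: (-3,0) -> (-7.525,4.525) [heading=135, draw]
FD 12.3: (-7.525,4.525) -> (-16.223,13.223) [heading=135, draw]
RT 45: heading 135 -> 90
FD 5.6: (-16.223,13.223) -> (-16.223,18.823) [heading=90, draw]
LT 180: heading 90 -> 270
RT 90: heading 270 -> 180
Final: pos=(-16.223,18.823), heading=180, 4 segment(s) drawn
Segments drawn: 4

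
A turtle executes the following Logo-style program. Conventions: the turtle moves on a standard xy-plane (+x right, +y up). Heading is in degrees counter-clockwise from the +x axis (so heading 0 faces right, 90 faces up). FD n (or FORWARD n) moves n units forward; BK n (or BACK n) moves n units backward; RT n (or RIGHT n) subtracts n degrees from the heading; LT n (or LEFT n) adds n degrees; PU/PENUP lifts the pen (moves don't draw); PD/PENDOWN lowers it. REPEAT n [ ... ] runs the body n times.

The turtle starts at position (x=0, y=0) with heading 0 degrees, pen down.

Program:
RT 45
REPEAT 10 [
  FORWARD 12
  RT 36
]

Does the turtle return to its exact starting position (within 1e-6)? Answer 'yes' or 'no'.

Answer: yes

Derivation:
Executing turtle program step by step:
Start: pos=(0,0), heading=0, pen down
RT 45: heading 0 -> 315
REPEAT 10 [
  -- iteration 1/10 --
  FD 12: (0,0) -> (8.485,-8.485) [heading=315, draw]
  RT 36: heading 315 -> 279
  -- iteration 2/10 --
  FD 12: (8.485,-8.485) -> (10.362,-20.338) [heading=279, draw]
  RT 36: heading 279 -> 243
  -- iteration 3/10 --
  FD 12: (10.362,-20.338) -> (4.915,-31.03) [heading=243, draw]
  RT 36: heading 243 -> 207
  -- iteration 4/10 --
  FD 12: (4.915,-31.03) -> (-5.777,-36.478) [heading=207, draw]
  RT 36: heading 207 -> 171
  -- iteration 5/10 --
  FD 12: (-5.777,-36.478) -> (-17.63,-34.6) [heading=171, draw]
  RT 36: heading 171 -> 135
  -- iteration 6/10 --
  FD 12: (-17.63,-34.6) -> (-26.115,-26.115) [heading=135, draw]
  RT 36: heading 135 -> 99
  -- iteration 7/10 --
  FD 12: (-26.115,-26.115) -> (-27.992,-14.263) [heading=99, draw]
  RT 36: heading 99 -> 63
  -- iteration 8/10 --
  FD 12: (-27.992,-14.263) -> (-22.544,-3.571) [heading=63, draw]
  RT 36: heading 63 -> 27
  -- iteration 9/10 --
  FD 12: (-22.544,-3.571) -> (-11.852,1.877) [heading=27, draw]
  RT 36: heading 27 -> 351
  -- iteration 10/10 --
  FD 12: (-11.852,1.877) -> (0,0) [heading=351, draw]
  RT 36: heading 351 -> 315
]
Final: pos=(0,0), heading=315, 10 segment(s) drawn

Start position: (0, 0)
Final position: (0, 0)
Distance = 0; < 1e-6 -> CLOSED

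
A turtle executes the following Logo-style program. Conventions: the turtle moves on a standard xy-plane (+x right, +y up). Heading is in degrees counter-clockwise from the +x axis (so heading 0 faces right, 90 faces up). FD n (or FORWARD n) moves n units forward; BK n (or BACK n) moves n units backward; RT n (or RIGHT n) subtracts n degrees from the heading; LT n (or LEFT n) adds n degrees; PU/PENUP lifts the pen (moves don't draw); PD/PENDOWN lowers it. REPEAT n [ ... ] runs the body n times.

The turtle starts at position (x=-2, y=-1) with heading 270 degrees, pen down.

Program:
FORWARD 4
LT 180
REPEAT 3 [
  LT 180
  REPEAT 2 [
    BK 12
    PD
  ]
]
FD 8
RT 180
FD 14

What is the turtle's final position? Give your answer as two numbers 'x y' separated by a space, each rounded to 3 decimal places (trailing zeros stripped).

Answer: -2 25

Derivation:
Executing turtle program step by step:
Start: pos=(-2,-1), heading=270, pen down
FD 4: (-2,-1) -> (-2,-5) [heading=270, draw]
LT 180: heading 270 -> 90
REPEAT 3 [
  -- iteration 1/3 --
  LT 180: heading 90 -> 270
  REPEAT 2 [
    -- iteration 1/2 --
    BK 12: (-2,-5) -> (-2,7) [heading=270, draw]
    PD: pen down
    -- iteration 2/2 --
    BK 12: (-2,7) -> (-2,19) [heading=270, draw]
    PD: pen down
  ]
  -- iteration 2/3 --
  LT 180: heading 270 -> 90
  REPEAT 2 [
    -- iteration 1/2 --
    BK 12: (-2,19) -> (-2,7) [heading=90, draw]
    PD: pen down
    -- iteration 2/2 --
    BK 12: (-2,7) -> (-2,-5) [heading=90, draw]
    PD: pen down
  ]
  -- iteration 3/3 --
  LT 180: heading 90 -> 270
  REPEAT 2 [
    -- iteration 1/2 --
    BK 12: (-2,-5) -> (-2,7) [heading=270, draw]
    PD: pen down
    -- iteration 2/2 --
    BK 12: (-2,7) -> (-2,19) [heading=270, draw]
    PD: pen down
  ]
]
FD 8: (-2,19) -> (-2,11) [heading=270, draw]
RT 180: heading 270 -> 90
FD 14: (-2,11) -> (-2,25) [heading=90, draw]
Final: pos=(-2,25), heading=90, 9 segment(s) drawn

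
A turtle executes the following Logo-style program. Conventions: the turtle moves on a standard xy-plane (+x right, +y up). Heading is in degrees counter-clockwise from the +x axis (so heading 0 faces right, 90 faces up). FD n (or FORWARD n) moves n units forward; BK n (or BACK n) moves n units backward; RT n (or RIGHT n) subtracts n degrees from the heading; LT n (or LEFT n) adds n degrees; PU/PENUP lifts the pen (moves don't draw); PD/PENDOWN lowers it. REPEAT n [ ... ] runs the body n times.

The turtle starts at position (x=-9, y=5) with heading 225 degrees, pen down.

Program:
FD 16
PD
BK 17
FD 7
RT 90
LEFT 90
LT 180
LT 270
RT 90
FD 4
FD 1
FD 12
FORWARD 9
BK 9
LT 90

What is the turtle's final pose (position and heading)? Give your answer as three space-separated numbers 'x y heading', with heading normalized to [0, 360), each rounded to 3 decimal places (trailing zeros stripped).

Executing turtle program step by step:
Start: pos=(-9,5), heading=225, pen down
FD 16: (-9,5) -> (-20.314,-6.314) [heading=225, draw]
PD: pen down
BK 17: (-20.314,-6.314) -> (-8.293,5.707) [heading=225, draw]
FD 7: (-8.293,5.707) -> (-13.243,0.757) [heading=225, draw]
RT 90: heading 225 -> 135
LT 90: heading 135 -> 225
LT 180: heading 225 -> 45
LT 270: heading 45 -> 315
RT 90: heading 315 -> 225
FD 4: (-13.243,0.757) -> (-16.071,-2.071) [heading=225, draw]
FD 1: (-16.071,-2.071) -> (-16.778,-2.778) [heading=225, draw]
FD 12: (-16.778,-2.778) -> (-25.263,-11.263) [heading=225, draw]
FD 9: (-25.263,-11.263) -> (-31.627,-17.627) [heading=225, draw]
BK 9: (-31.627,-17.627) -> (-25.263,-11.263) [heading=225, draw]
LT 90: heading 225 -> 315
Final: pos=(-25.263,-11.263), heading=315, 8 segment(s) drawn

Answer: -25.263 -11.263 315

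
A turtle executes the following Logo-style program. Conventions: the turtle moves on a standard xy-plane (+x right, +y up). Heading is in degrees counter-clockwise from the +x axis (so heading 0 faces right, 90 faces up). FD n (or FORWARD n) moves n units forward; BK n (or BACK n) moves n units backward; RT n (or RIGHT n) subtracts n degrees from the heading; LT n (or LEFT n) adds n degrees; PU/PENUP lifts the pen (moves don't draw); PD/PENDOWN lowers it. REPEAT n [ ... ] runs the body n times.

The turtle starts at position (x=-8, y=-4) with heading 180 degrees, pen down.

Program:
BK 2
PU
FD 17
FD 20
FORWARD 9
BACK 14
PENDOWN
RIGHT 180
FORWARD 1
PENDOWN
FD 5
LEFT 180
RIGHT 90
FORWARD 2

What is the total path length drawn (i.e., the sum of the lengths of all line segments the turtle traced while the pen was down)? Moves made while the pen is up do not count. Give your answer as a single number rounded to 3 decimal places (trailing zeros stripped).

Answer: 10

Derivation:
Executing turtle program step by step:
Start: pos=(-8,-4), heading=180, pen down
BK 2: (-8,-4) -> (-6,-4) [heading=180, draw]
PU: pen up
FD 17: (-6,-4) -> (-23,-4) [heading=180, move]
FD 20: (-23,-4) -> (-43,-4) [heading=180, move]
FD 9: (-43,-4) -> (-52,-4) [heading=180, move]
BK 14: (-52,-4) -> (-38,-4) [heading=180, move]
PD: pen down
RT 180: heading 180 -> 0
FD 1: (-38,-4) -> (-37,-4) [heading=0, draw]
PD: pen down
FD 5: (-37,-4) -> (-32,-4) [heading=0, draw]
LT 180: heading 0 -> 180
RT 90: heading 180 -> 90
FD 2: (-32,-4) -> (-32,-2) [heading=90, draw]
Final: pos=(-32,-2), heading=90, 4 segment(s) drawn

Segment lengths:
  seg 1: (-8,-4) -> (-6,-4), length = 2
  seg 2: (-38,-4) -> (-37,-4), length = 1
  seg 3: (-37,-4) -> (-32,-4), length = 5
  seg 4: (-32,-4) -> (-32,-2), length = 2
Total = 10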